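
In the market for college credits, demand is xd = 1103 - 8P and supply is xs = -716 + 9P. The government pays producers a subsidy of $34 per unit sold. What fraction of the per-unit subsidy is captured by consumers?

Consumer share = 9/17

Pre-subsidy: 1103 - 8P = -716 + 9P gives P* = 107, x* = 247.
With the subsidy, sellers receive Ps = Pb + 34 for each unit, where Pb is the price buyers pay.
Supply in terms of Pb becomes xs = -716 + 9(Pb + 34) = -410 + 9Pb. Setting this equal to demand: 1103 - 8Pb = -410 + 9Pb, so Pb = 89.
Sellers receive Ps = 89 + 34 = 123; x' = 1103 − 8·89 = 391.
Buyers' price falls by P* − Pb = 107 − 89 = 18; sellers' price rises by Ps − P* = 123 − 107 = 16.
So consumers capture 18/34 = 9/17 of each unit of subsidy.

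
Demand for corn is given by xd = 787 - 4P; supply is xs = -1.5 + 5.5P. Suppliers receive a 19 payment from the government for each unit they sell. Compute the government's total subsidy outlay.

Government cost = 9481

Pre-subsidy: 787 - 4P = -1.5 + 5.5P gives P* = 83, x* = 455.
With the subsidy, sellers receive Ps = Pb + 19 for each unit, where Pb is the price buyers pay.
Supply in terms of Pb becomes xs = -1.5 + 5.5(Pb + 19) = 103 + 5.5Pb. Setting this equal to demand: 787 - 4Pb = 103 + 5.5Pb, so Pb = 72.
Sellers receive Ps = 72 + 19 = 91; x' = 787 − 4·72 = 499.
Government outlay = subsidy × quantity = 19 × 499 = 9481.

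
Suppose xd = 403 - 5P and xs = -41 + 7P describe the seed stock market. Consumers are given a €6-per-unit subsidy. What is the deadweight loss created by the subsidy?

Deadweight loss = €52.5

Pre-subsidy: 403 - 5P = -41 + 7P gives P* = 37, x* = 218.
With the rebate, buyers effectively pay Pb = Ps − 6, where Ps is the price sellers receive.
Demand in terms of Ps becomes xd = 403 − 5(Ps − 6) = 433 - 5Ps. Setting this equal to supply: 433 - 5Ps = -41 + 7Ps, so Ps = 39.5.
Buyers pay Pb = 39.5 − 6 = 33.5; x' = -41 + 7·39.5 = 235.5.
The subsidy expands output by 235.5 − 218 = 17.5 past the efficient level; on those units the gap between marginal cost and willingness to pay runs from 0 up to 6.
DWL = ½ × 6 × 17.5 = 52.5.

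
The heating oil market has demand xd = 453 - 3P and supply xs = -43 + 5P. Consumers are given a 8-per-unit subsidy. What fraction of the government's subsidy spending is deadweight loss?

Pre-subsidy: 453 - 3P = -43 + 5P gives P* = 62, x* = 267.
With the rebate, buyers effectively pay Pb = Ps − 8, where Ps is the price sellers receive.
Demand in terms of Ps becomes xd = 453 − 3(Ps − 8) = 477 - 3Ps. Setting this equal to supply: 477 - 3Ps = -43 + 5Ps, so Ps = 65.
Buyers pay Pb = 65 − 8 = 57; x' = -43 + 5·65 = 282.
ΔCS = ½(267 + 282)(62 − 57) = 1372.5; ΔPS = ½(267 + 282)(65 − 62) = 823.5.
Government spending = 8 × 282 = 2256.
DWL = ½ × 8 × (282 − 267) = 60; fraction = 60 / 2256 = 5/188.

DWL / government spending = 5/188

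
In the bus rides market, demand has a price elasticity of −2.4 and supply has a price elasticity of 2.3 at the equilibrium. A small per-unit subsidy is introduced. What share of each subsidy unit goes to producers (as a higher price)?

For a small subsidy around the equilibrium, the benefit split depends on the relative slopes, which at a point are proportional to the elasticities.
Buyer share = εs/(εs + |εd|) = 2.3/(2.3 + 2.4) = 23/47; seller share = |εd|/(εs + |εd|) = 24/47.
So producers capture 24/47 of the subsidy.

Producer share = 24/47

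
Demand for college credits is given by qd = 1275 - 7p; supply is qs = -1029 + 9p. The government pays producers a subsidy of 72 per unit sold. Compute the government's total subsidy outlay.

Government cost = 39636

Pre-subsidy: 1275 - 7p = -1029 + 9p gives p* = 144, q* = 267.
With the subsidy, sellers receive ps = pb + 72 for each unit, where pb is the price buyers pay.
Supply in terms of pb becomes qs = -1029 + 9(pb + 72) = -381 + 9pb. Setting this equal to demand: 1275 - 7pb = -381 + 9pb, so pb = 103.5.
Sellers receive ps = 103.5 + 72 = 175.5; q' = 1275 − 7·103.5 = 550.5.
Government outlay = subsidy × quantity = 72 × 550.5 = 39636.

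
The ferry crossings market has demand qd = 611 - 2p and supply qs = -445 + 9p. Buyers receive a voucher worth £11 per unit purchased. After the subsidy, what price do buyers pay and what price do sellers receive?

Pre-subsidy: 611 - 2p = -445 + 9p gives p* = 96, q* = 419.
With the rebate, buyers effectively pay pb = ps − 11, where ps is the price sellers receive.
Demand in terms of ps becomes qd = 611 − 2(ps − 11) = 633 - 2ps. Setting this equal to supply: 633 - 2ps = -445 + 9ps, so ps = 98.
Buyers pay pb = 98 − 11 = 87; q' = -445 + 9·98 = 437.

Buyers pay £87; sellers receive £98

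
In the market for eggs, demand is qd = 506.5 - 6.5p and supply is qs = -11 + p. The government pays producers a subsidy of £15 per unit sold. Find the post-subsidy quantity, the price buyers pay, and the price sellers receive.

q' = 71; buyers pay £67; sellers receive £82

Pre-subsidy: 506.5 - 6.5p = -11 + p gives p* = 69, q* = 58.
With the subsidy, sellers receive ps = pb + 15 for each unit, where pb is the price buyers pay.
Supply in terms of pb becomes qs = -11 + 1(pb + 15) = 4 + pb. Setting this equal to demand: 506.5 - 6.5pb = 4 + pb, so pb = 67.
Sellers receive ps = 67 + 15 = 82; q' = 506.5 − 6.5·67 = 71.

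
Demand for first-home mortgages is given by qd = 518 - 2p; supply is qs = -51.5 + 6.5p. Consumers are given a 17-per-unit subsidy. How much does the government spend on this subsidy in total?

Government cost = 6970

Pre-subsidy: 518 - 2p = -51.5 + 6.5p gives p* = 67, q* = 384.
With the rebate, buyers effectively pay pb = ps − 17, where ps is the price sellers receive.
Demand in terms of ps becomes qd = 518 − 2(ps − 17) = 552 - 2ps. Setting this equal to supply: 552 - 2ps = -51.5 + 6.5ps, so ps = 71.
Buyers pay pb = 71 − 17 = 54; q' = -51.5 + 6.5·71 = 410.
Government outlay = subsidy × quantity = 17 × 410 = 6970.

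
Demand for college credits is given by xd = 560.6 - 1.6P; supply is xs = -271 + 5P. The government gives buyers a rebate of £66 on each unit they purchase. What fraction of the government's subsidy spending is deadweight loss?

Pre-subsidy: 560.6 - 1.6P = -271 + 5P gives P* = 126, x* = 359.
With the rebate, buyers effectively pay Pb = Ps − 66, where Ps is the price sellers receive.
Demand in terms of Ps becomes xd = 560.6 − 1.6(Ps − 66) = 666.2 - 1.6Ps. Setting this equal to supply: 666.2 - 1.6Ps = -271 + 5Ps, so Ps = 142.
Buyers pay Pb = 142 − 66 = 76; x' = -271 + 5·142 = 439.
ΔCS = ½(359 + 439)(126 − 76) = 19950; ΔPS = ½(359 + 439)(142 − 126) = 6384.
Government spending = 66 × 439 = 28974.
DWL = ½ × 66 × (439 − 359) = 2640; fraction = 2640 / 28974 = 40/439.

DWL / government spending = 40/439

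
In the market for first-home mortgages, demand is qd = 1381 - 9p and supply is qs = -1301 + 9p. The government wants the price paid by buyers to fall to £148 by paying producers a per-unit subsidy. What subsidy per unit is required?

Required subsidy s = £2 per unit

At a buyer price of 148, quantity demanded is 1381 − 9·148 = 49.
Sellers supply 49 only when they receive ps with -1301 + 9·ps = 49, i.e. ps = 150.
s = ps − pb = 150 − 148 = 2.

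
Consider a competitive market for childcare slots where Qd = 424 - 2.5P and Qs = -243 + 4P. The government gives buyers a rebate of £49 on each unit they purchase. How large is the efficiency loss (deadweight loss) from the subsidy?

Deadweight loss = 24010/13

Pre-subsidy: 424 - 2.5P = -243 + 4P gives P* = 1334/13, Q* = 2177/13.
With the rebate, buyers effectively pay Pb = Ps − 49, where Ps is the price sellers receive.
Demand in terms of Ps becomes Qd = 424 − 2.5(Ps − 49) = 546.5 - 2.5Ps. Setting this equal to supply: 546.5 - 2.5Ps = -243 + 4Ps, so Ps = 1579/13.
Buyers pay Pb = 1579/13 − 49 = 942/13; Q' = -243 + 4·(1579/13) = 3157/13.
The subsidy expands output by 3157/13 − 2177/13 = 980/13 past the efficient level; on those units the gap between marginal cost and willingness to pay runs from 0 up to 49.
DWL = ½ × 49 × 980/13 = 24010/13.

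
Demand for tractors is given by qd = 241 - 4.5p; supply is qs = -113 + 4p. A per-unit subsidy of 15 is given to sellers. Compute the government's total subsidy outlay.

Government cost = 21765/17

Pre-subsidy: 241 - 4.5p = -113 + 4p gives p* = 708/17, q* = 911/17.
With the subsidy, sellers receive ps = pb + 15 for each unit, where pb is the price buyers pay.
Supply in terms of pb becomes qs = -113 + 4(pb + 15) = -53 + 4pb. Setting this equal to demand: 241 - 4.5pb = -53 + 4pb, so pb = 588/17.
Sellers receive ps = 588/17 + 15 = 843/17; q' = 241 − 4.5·(588/17) = 1451/17.
Government outlay = subsidy × quantity = 15 × 1451/17 = 21765/17.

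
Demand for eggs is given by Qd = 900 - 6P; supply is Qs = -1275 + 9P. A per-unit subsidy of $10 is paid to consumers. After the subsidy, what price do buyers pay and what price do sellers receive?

Buyers pay $139; sellers receive $149

Pre-subsidy: 900 - 6P = -1275 + 9P gives P* = 145, Q* = 30.
With the rebate, buyers effectively pay Pb = Ps − 10, where Ps is the price sellers receive.
Demand in terms of Ps becomes Qd = 900 − 6(Ps − 10) = 960 - 6Ps. Setting this equal to supply: 960 - 6Ps = -1275 + 9Ps, so Ps = 149.
Buyers pay Pb = 149 − 10 = 139; Q' = -1275 + 9·149 = 66.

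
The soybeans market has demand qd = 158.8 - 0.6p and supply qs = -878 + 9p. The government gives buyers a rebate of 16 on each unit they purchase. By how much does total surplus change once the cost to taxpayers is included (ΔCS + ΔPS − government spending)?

Net change in total surplus = -72

Pre-subsidy: 158.8 - 0.6p = -878 + 9p gives p* = 108, q* = 94.
With the rebate, buyers effectively pay pb = ps − 16, where ps is the price sellers receive.
Demand in terms of ps becomes qd = 158.8 − 0.6(ps − 16) = 168.4 - 0.6ps. Setting this equal to supply: 168.4 - 0.6ps = -878 + 9ps, so ps = 109.
Buyers pay pb = 109 − 16 = 93; q' = -878 + 9·109 = 103.
ΔCS = ½(94 + 103)(108 − 93) = 1477.5; ΔPS = ½(94 + 103)(109 − 108) = 98.5.
Government spending = 16 × 103 = 1648.
Net change = 1477.5 + 98.5 − 1648 = -72. The loss equals the DWL triangle ½·16·9.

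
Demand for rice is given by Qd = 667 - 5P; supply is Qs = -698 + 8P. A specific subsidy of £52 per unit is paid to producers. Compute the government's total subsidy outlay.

Pre-subsidy: 667 - 5P = -698 + 8P gives P* = 105, Q* = 142.
With the subsidy, sellers receive Ps = Pb + 52 for each unit, where Pb is the price buyers pay.
Supply in terms of Pb becomes Qs = -698 + 8(Pb + 52) = -282 + 8Pb. Setting this equal to demand: 667 - 5Pb = -282 + 8Pb, so Pb = 73.
Sellers receive Ps = 73 + 52 = 125; Q' = 667 − 5·73 = 302.
Government outlay = subsidy × quantity = 52 × 302 = 15704.

Government cost = £15704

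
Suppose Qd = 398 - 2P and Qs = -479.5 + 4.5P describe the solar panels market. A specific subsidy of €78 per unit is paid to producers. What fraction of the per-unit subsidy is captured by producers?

Pre-subsidy: 398 - 2P = -479.5 + 4.5P gives P* = 135, Q* = 128.
With the subsidy, sellers receive Ps = Pb + 78 for each unit, where Pb is the price buyers pay.
Supply in terms of Pb becomes Qs = -479.5 + 4.5(Pb + 78) = -128.5 + 4.5Pb. Setting this equal to demand: 398 - 2Pb = -128.5 + 4.5Pb, so Pb = 81.
Sellers receive Ps = 81 + 78 = 159; Q' = 398 − 2·81 = 236.
Buyers' price falls by P* − Pb = 135 − 81 = 54; sellers' price rises by Ps − P* = 159 − 135 = 24.
So producers capture 24/78 = 4/13 of each unit of subsidy.

Producer share = 4/13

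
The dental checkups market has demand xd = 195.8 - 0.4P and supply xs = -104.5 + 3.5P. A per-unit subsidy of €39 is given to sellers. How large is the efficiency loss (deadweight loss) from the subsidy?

Deadweight loss = €273

Pre-subsidy: 195.8 - 0.4P = -104.5 + 3.5P gives P* = 77, x* = 165.
With the subsidy, sellers receive Ps = Pb + 39 for each unit, where Pb is the price buyers pay.
Supply in terms of Pb becomes xs = -104.5 + 3.5(Pb + 39) = 32 + 3.5Pb. Setting this equal to demand: 195.8 - 0.4Pb = 32 + 3.5Pb, so Pb = 42.
Sellers receive Ps = 42 + 39 = 81; x' = 195.8 − 0.4·42 = 179.
The subsidy expands output by 179 − 165 = 14 past the efficient level; on those units the gap between marginal cost and willingness to pay runs from 0 up to 39.
DWL = ½ × 39 × 14 = 273.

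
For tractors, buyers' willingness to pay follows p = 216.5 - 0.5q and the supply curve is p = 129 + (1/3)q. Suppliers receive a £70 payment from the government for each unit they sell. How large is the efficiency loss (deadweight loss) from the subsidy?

Deadweight loss = £2940

Pre-subsidy: 216.5 - 0.5q = 129 + (1/3)q gives q* = 105 and p* = 164.
With the subsidy, sellers receive ps = pb + 70 for each unit, where pb is the price buyers pay.
On the curves, pb = 216.5 - 0.5q and ps = 129 + (1/3)q; the wedge ps − pb = 70 gives 129 + (1/3)q − (216.5 - 0.5q) = 70, so q' = 189.
Then pb = 216.5 − 0.5·189 = 122 and ps = 129 + (1/3)·189 = 192.
The subsidy expands output by 189 − 105 = 84 past the efficient level; on those units the gap between marginal cost and willingness to pay runs from 0 up to 70.
DWL = ½ × 70 × 84 = 2940.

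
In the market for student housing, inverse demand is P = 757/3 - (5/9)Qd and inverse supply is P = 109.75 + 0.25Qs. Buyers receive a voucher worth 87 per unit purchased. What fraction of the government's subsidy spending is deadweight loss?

Pre-subsidy: 757/3 - (5/9)Q = 109.75 + 0.25Q gives Q* = 177 and P* = 154.
With the rebate, buyers effectively pay Pb = Ps − 87, where Ps is the price sellers receive.
On the curves, Pb = 757/3 - (5/9)Q and Ps = 109.75 + 0.25Q; the wedge Ps − Pb = 87 gives 109.75 + 0.25Q − (757/3 - (5/9)Q) = 87, so Q' = 285.
Then Pb = 757/3 − (5/9)·285 = 94 and Ps = 109.75 + 0.25·285 = 181.
ΔCS = ½(177 + 285)(154 − 94) = 13860; ΔPS = ½(177 + 285)(181 − 154) = 6237.
Government spending = 87 × 285 = 24795.
DWL = ½ × 87 × (285 − 177) = 4698; fraction = 4698 / 24795 = 18/95.

DWL / government spending = 18/95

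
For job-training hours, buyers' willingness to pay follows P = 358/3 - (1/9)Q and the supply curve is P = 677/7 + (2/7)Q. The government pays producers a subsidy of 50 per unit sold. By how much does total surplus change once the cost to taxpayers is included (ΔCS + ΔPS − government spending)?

Net change in total surplus = -3150

Pre-subsidy: 358/3 - (1/9)Q = 677/7 + (2/7)Q gives Q* = 57 and P* = 113.
With the subsidy, sellers receive Ps = Pb + 50 for each unit, where Pb is the price buyers pay.
On the curves, Pb = 358/3 - (1/9)Q and Ps = 677/7 + (2/7)Q; the wedge Ps − Pb = 50 gives 677/7 + (2/7)Q − (358/3 - (1/9)Q) = 50, so Q' = 183.
Then Pb = 358/3 − (1/9)·183 = 99 and Ps = 677/7 + (2/7)·183 = 149.
ΔCS = ½(57 + 183)(113 − 99) = 1680; ΔPS = ½(57 + 183)(149 − 113) = 4320.
Government spending = 50 × 183 = 9150.
Net change = 1680 + 4320 − 9150 = -3150. The loss equals the DWL triangle ½·50·126.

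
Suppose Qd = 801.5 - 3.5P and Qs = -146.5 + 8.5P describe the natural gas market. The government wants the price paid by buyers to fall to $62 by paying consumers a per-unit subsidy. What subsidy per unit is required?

Required subsidy s = $24 per unit

At a buyer price of 62, quantity demanded is 801.5 − 3.5·62 = 584.5.
Sellers supply 584.5 only when they receive Ps with -146.5 + 8.5·Ps = 584.5, i.e. Ps = 86.
s = Ps − Pb = 86 − 62 = 24.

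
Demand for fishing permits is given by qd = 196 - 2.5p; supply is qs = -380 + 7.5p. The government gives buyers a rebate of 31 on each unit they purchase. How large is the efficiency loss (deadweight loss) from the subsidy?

Deadweight loss = 900.9375

Pre-subsidy: 196 - 2.5p = -380 + 7.5p gives p* = 57.6, q* = 52.
With the rebate, buyers effectively pay pb = ps − 31, where ps is the price sellers receive.
Demand in terms of ps becomes qd = 196 − 2.5(ps − 31) = 273.5 - 2.5ps. Setting this equal to supply: 273.5 - 2.5ps = -380 + 7.5ps, so ps = 65.35.
Buyers pay pb = 65.35 − 31 = 34.35; q' = -380 + 7.5·65.35 = 110.125.
The subsidy expands output by 110.125 − 52 = 58.125 past the efficient level; on those units the gap between marginal cost and willingness to pay runs from 0 up to 31.
DWL = ½ × 31 × 58.125 = 900.9375.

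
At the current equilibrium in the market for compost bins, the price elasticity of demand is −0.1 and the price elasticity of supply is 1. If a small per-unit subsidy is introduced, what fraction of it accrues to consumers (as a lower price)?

Consumer share = 10/11

For a small subsidy around the equilibrium, the benefit split depends on the relative slopes, which at a point are proportional to the elasticities.
Buyer share = εs/(εs + |εd|) = 1/(1 + 0.1) = 10/11; seller share = |εd|/(εs + |εd|) = 1/11.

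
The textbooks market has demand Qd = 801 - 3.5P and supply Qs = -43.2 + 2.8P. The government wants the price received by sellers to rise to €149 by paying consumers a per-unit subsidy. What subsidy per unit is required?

At a seller price of 149, quantity supplied is -43.2 + 2.8·149 = 374.
Buyers absorb 374 only when they pay Pb with 801 − 3.5·Pb = 374, i.e. Pb = 122.
s = Ps − Pb = 149 − 122 = 27.

Required subsidy s = €27 per unit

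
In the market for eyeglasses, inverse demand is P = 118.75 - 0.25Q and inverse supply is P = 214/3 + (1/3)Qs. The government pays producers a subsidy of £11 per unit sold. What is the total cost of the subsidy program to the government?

Pre-subsidy: 118.75 - 0.25Q = 214/3 + (1/3)Q gives Q* = 569/7 and P* = 689/7.
With the subsidy, sellers receive Ps = Pb + 11 for each unit, where Pb is the price buyers pay.
On the curves, Pb = 118.75 - 0.25Q and Ps = 214/3 + (1/3)Q; the wedge Ps − Pb = 11 gives 214/3 + (1/3)Q − (118.75 - 0.25Q) = 11, so Q' = 701/7.
Then Pb = 118.75 − 0.25·(701/7) = 656/7 and Ps = 214/3 + (1/3)·(701/7) = 733/7.
Government outlay = subsidy × quantity = 11 × 701/7 = 7711/7.

Government cost = 7711/7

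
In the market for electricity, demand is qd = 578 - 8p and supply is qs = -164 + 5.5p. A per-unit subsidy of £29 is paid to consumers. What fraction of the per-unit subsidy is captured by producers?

Pre-subsidy: 578 - 8p = -164 + 5.5p gives p* = 1484/27, q* = 3734/27.
With the rebate, buyers effectively pay pb = ps − 29, where ps is the price sellers receive.
Demand in terms of ps becomes qd = 578 − 8(ps − 29) = 810 - 8ps. Setting this equal to supply: 810 - 8ps = -164 + 5.5ps, so ps = 1948/27.
Buyers pay pb = 1948/27 − 29 = 1165/27; q' = -164 + 5.5·(1948/27) = 6286/27.
Buyers' price falls by p* − pb = 1484/27 − 1165/27 = 319/27; sellers' price rises by ps − p* = 1948/27 − 1484/27 = 464/27.
So producers capture (464/27)/29 = 16/27 of each unit of subsidy.

Producer share = 16/27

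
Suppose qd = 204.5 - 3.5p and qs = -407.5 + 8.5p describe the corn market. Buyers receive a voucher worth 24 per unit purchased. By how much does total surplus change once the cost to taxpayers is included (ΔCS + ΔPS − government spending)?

Net change in total surplus = -714

Pre-subsidy: 204.5 - 3.5p = -407.5 + 8.5p gives p* = 51, q* = 26.
With the rebate, buyers effectively pay pb = ps − 24, where ps is the price sellers receive.
Demand in terms of ps becomes qd = 204.5 − 3.5(ps − 24) = 288.5 - 3.5ps. Setting this equal to supply: 288.5 - 3.5ps = -407.5 + 8.5ps, so ps = 58.
Buyers pay pb = 58 − 24 = 34; q' = -407.5 + 8.5·58 = 85.5.
ΔCS = ½(26 + 85.5)(51 − 34) = 947.75; ΔPS = ½(26 + 85.5)(58 − 51) = 390.25.
Government spending = 24 × 85.5 = 2052.
Net change = 947.75 + 390.25 − 2052 = -714. The loss equals the DWL triangle ½·24·59.5.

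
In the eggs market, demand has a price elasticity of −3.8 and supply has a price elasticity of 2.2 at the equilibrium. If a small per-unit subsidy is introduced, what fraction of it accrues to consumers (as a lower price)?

For a small subsidy around the equilibrium, the benefit split depends on the relative slopes, which at a point are proportional to the elasticities.
Buyer share = εs/(εs + |εd|) = 2.2/(2.2 + 3.8) = 11/30; seller share = |εd|/(εs + |εd|) = 19/30.

Consumer share = 11/30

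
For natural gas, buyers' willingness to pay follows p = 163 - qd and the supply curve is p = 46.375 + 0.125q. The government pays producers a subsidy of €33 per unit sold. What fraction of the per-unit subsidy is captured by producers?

Pre-subsidy: 163 - q = 46.375 + 0.125q gives q* = 311/3 and p* = 178/3.
With the subsidy, sellers receive ps = pb + 33 for each unit, where pb is the price buyers pay.
On the curves, pb = 163 - q and ps = 46.375 + 0.125q; the wedge ps − pb = 33 gives 46.375 + 0.125q − (163 - q) = 33, so q' = 133.
Then pb = 163 − 1·133 = 30 and ps = 46.375 + 0.125·133 = 63.
Buyers' price falls by p* − pb = 178/3 − 30 = 88/3; sellers' price rises by ps − p* = 63 − 178/3 = 11/3.
So producers capture (11/3)/33 = 1/9 of each unit of subsidy.

Producer share = 1/9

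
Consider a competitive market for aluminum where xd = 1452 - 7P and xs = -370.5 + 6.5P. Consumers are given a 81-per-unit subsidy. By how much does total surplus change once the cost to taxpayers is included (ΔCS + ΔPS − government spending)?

Pre-subsidy: 1452 - 7P = -370.5 + 6.5P gives P* = 135, x* = 507.
With the rebate, buyers effectively pay Pb = Ps − 81, where Ps is the price sellers receive.
Demand in terms of Ps becomes xd = 1452 − 7(Ps − 81) = 2019 - 7Ps. Setting this equal to supply: 2019 - 7Ps = -370.5 + 6.5Ps, so Ps = 177.
Buyers pay Pb = 177 − 81 = 96; x' = -370.5 + 6.5·177 = 780.
ΔCS = ½(507 + 780)(135 − 96) = 25096.5; ΔPS = ½(507 + 780)(177 − 135) = 27027.
Government spending = 81 × 780 = 63180.
Net change = 25096.5 + 27027 − 63180 = -11056.5. The loss equals the DWL triangle ½·81·273.

Net change in total surplus = -11056.5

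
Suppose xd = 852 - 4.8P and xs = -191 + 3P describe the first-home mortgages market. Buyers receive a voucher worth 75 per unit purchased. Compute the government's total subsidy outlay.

Government cost = 339900/13

Pre-subsidy: 852 - 4.8P = -191 + 3P gives P* = 5215/39, x* = 2732/13.
With the rebate, buyers effectively pay Pb = Ps − 75, where Ps is the price sellers receive.
Demand in terms of Ps becomes xd = 852 − 4.8(Ps − 75) = 1212 - 4.8Ps. Setting this equal to supply: 1212 - 4.8Ps = -191 + 3Ps, so Ps = 7015/39.
Buyers pay Pb = 7015/39 − 75 = 4090/39; x' = -191 + 3·(7015/39) = 4532/13.
Government outlay = subsidy × quantity = 75 × 4532/13 = 339900/13.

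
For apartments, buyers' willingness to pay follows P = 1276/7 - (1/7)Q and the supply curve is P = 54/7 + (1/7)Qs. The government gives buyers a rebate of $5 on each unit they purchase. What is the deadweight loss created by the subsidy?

Deadweight loss = $43.75

Pre-subsidy: 1276/7 - (1/7)Q = 54/7 + (1/7)Q gives Q* = 611 and P* = 95.
With the rebate, buyers effectively pay Pb = Ps − 5, where Ps is the price sellers receive.
On the curves, Pb = 1276/7 - (1/7)Q and Ps = 54/7 + (1/7)Q; the wedge Ps − Pb = 5 gives 54/7 + (1/7)Q − (1276/7 - (1/7)Q) = 5, so Q' = 628.5.
Then Pb = 1276/7 − (1/7)·628.5 = 92.5 and Ps = 54/7 + (1/7)·628.5 = 97.5.
The subsidy expands output by 628.5 − 611 = 17.5 past the efficient level; on those units the gap between marginal cost and willingness to pay runs from 0 up to 5.
DWL = ½ × 5 × 17.5 = 43.75.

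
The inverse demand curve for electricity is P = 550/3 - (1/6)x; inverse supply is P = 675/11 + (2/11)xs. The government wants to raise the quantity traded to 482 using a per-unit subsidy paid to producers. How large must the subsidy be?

At x = 482, from the demand curve buyers pay Pb = 550/3 − (1/6)·482 = 103; from the supply curve sellers need Ps = 675/11 + (2/11)·482 = 149.
The subsidy must fill the gap: s = Ps − Pb = 149 − 103 = 46.

Required subsidy s = 46 per unit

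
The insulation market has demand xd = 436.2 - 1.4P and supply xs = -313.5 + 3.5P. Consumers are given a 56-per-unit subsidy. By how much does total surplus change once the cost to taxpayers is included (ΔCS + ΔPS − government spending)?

Net change in total surplus = -1568

Pre-subsidy: 436.2 - 1.4P = -313.5 + 3.5P gives P* = 153, x* = 222.
With the rebate, buyers effectively pay Pb = Ps − 56, where Ps is the price sellers receive.
Demand in terms of Ps becomes xd = 436.2 − 1.4(Ps − 56) = 514.6 - 1.4Ps. Setting this equal to supply: 514.6 - 1.4Ps = -313.5 + 3.5Ps, so Ps = 169.
Buyers pay Pb = 169 − 56 = 113; x' = -313.5 + 3.5·169 = 278.
ΔCS = ½(222 + 278)(153 − 113) = 10000; ΔPS = ½(222 + 278)(169 − 153) = 4000.
Government spending = 56 × 278 = 15568.
Net change = 10000 + 4000 − 15568 = -1568. The loss equals the DWL triangle ½·56·56.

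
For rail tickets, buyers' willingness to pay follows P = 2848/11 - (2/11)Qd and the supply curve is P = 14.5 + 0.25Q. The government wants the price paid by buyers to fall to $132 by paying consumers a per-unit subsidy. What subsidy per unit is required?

At a buyer price of 132, quantity demanded is 1424 − 5.5·132 = 698.
Sellers supply 698 only when they receive Ps = 14.5 + 0.25·698 = 189.
s = Ps − Pb = 189 − 132 = 57.

Required subsidy s = $57 per unit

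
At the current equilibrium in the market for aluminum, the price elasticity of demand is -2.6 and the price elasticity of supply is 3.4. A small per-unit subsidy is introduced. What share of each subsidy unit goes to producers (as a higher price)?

For a small subsidy around the equilibrium, the benefit split depends on the relative slopes, which at a point are proportional to the elasticities.
Buyer share = εs/(εs + |εd|) = 3.4/(3.4 + 2.6) = 17/30; seller share = |εd|/(εs + |εd|) = 13/30.
So producers capture 13/30 of the subsidy.

Producer share = 13/30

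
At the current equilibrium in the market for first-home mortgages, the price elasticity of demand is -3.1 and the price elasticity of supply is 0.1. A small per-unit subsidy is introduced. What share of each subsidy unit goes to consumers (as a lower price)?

Consumer share = 0.03125

For a small subsidy around the equilibrium, the benefit split depends on the relative slopes, which at a point are proportional to the elasticities.
Buyer share = εs/(εs + |εd|) = 0.1/(0.1 + 3.1) = 0.03125; seller share = |εd|/(εs + |εd|) = 0.96875.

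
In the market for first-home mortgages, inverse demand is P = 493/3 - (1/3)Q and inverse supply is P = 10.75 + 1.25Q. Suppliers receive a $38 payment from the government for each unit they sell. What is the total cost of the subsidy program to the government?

Government cost = $4598

Pre-subsidy: 493/3 - (1/3)Q = 10.75 + 1.25Q gives Q* = 97 and P* = 132.
With the subsidy, sellers receive Ps = Pb + 38 for each unit, where Pb is the price buyers pay.
On the curves, Pb = 493/3 - (1/3)Q and Ps = 10.75 + 1.25Q; the wedge Ps − Pb = 38 gives 10.75 + 1.25Q − (493/3 - (1/3)Q) = 38, so Q' = 121.
Then Pb = 493/3 − (1/3)·121 = 124 and Ps = 10.75 + 1.25·121 = 162.
Government outlay = subsidy × quantity = 38 × 121 = 4598.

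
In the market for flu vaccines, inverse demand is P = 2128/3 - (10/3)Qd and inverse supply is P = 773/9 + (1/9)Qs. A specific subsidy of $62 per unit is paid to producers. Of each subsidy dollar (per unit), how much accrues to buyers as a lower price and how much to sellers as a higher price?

Buyers gain $60 per unit; sellers gain $2 per unit

Pre-subsidy: 2128/3 - (10/3)Q = 773/9 + (1/9)Q gives Q* = 181 and P* = 106.
With the subsidy, sellers receive Ps = Pb + 62 for each unit, where Pb is the price buyers pay.
On the curves, Pb = 2128/3 - (10/3)Q and Ps = 773/9 + (1/9)Q; the wedge Ps − Pb = 62 gives 773/9 + (1/9)Q − (2128/3 - (10/3)Q) = 62, so Q' = 199.
Then Pb = 2128/3 − (10/3)·199 = 46 and Ps = 773/9 + (1/9)·199 = 108.
Buyers' price falls by P* − Pb = 106 − 46 = 60; sellers' price rises by Ps − P* = 108 − 106 = 2.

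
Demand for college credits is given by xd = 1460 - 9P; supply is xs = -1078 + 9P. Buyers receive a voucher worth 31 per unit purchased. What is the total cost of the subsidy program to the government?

Government cost = 10245.5

Pre-subsidy: 1460 - 9P = -1078 + 9P gives P* = 141, x* = 191.
With the rebate, buyers effectively pay Pb = Ps − 31, where Ps is the price sellers receive.
Demand in terms of Ps becomes xd = 1460 − 9(Ps − 31) = 1739 - 9Ps. Setting this equal to supply: 1739 - 9Ps = -1078 + 9Ps, so Ps = 156.5.
Buyers pay Pb = 156.5 − 31 = 125.5; x' = -1078 + 9·156.5 = 330.5.
Government outlay = subsidy × quantity = 31 × 330.5 = 10245.5.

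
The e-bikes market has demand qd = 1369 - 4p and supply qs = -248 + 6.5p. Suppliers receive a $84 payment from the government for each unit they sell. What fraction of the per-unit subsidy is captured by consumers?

Consumer share = 13/21

Pre-subsidy: 1369 - 4p = -248 + 6.5p gives p* = 154, q* = 753.
With the subsidy, sellers receive ps = pb + 84 for each unit, where pb is the price buyers pay.
Supply in terms of pb becomes qs = -248 + 6.5(pb + 84) = 298 + 6.5pb. Setting this equal to demand: 1369 - 4pb = 298 + 6.5pb, so pb = 102.
Sellers receive ps = 102 + 84 = 186; q' = 1369 − 4·102 = 961.
Buyers' price falls by p* − pb = 154 − 102 = 52; sellers' price rises by ps − p* = 186 − 154 = 32.
So consumers capture 52/84 = 13/21 of each unit of subsidy.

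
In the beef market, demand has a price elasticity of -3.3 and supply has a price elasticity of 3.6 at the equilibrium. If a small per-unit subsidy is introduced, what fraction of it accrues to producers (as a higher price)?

For a small subsidy around the equilibrium, the benefit split depends on the relative slopes, which at a point are proportional to the elasticities.
Buyer share = εs/(εs + |εd|) = 3.6/(3.6 + 3.3) = 12/23; seller share = |εd|/(εs + |εd|) = 11/23.
So producers capture 11/23 of the subsidy.

Producer share = 11/23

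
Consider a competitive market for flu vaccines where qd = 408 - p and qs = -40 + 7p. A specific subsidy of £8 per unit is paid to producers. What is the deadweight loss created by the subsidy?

Deadweight loss = £28

Pre-subsidy: 408 - p = -40 + 7p gives p* = 56, q* = 352.
With the subsidy, sellers receive ps = pb + 8 for each unit, where pb is the price buyers pay.
Supply in terms of pb becomes qs = -40 + 7(pb + 8) = 16 + 7pb. Setting this equal to demand: 408 - pb = 16 + 7pb, so pb = 49.
Sellers receive ps = 49 + 8 = 57; q' = 408 − 1·49 = 359.
The subsidy expands output by 359 − 352 = 7 past the efficient level; on those units the gap between marginal cost and willingness to pay runs from 0 up to 8.
DWL = ½ × 8 × 7 = 28.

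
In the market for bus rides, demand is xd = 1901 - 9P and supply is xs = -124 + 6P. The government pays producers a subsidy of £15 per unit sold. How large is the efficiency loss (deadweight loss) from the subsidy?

Deadweight loss = £405

Pre-subsidy: 1901 - 9P = -124 + 6P gives P* = 135, x* = 686.
With the subsidy, sellers receive Ps = Pb + 15 for each unit, where Pb is the price buyers pay.
Supply in terms of Pb becomes xs = -124 + 6(Pb + 15) = -34 + 6Pb. Setting this equal to demand: 1901 - 9Pb = -34 + 6Pb, so Pb = 129.
Sellers receive Ps = 129 + 15 = 144; x' = 1901 − 9·129 = 740.
The subsidy expands output by 740 − 686 = 54 past the efficient level; on those units the gap between marginal cost and willingness to pay runs from 0 up to 15.
DWL = ½ × 15 × 54 = 405.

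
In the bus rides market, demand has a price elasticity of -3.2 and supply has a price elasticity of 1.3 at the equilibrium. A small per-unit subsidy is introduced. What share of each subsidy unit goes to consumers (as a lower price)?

Consumer share = 13/45

For a small subsidy around the equilibrium, the benefit split depends on the relative slopes, which at a point are proportional to the elasticities.
Buyer share = εs/(εs + |εd|) = 1.3/(1.3 + 3.2) = 13/45; seller share = |εd|/(εs + |εd|) = 32/45.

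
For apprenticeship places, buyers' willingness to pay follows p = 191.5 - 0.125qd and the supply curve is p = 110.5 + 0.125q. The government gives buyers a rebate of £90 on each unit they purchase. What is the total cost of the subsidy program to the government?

Pre-subsidy: 191.5 - 0.125q = 110.5 + 0.125q gives q* = 324 and p* = 151.
With the rebate, buyers effectively pay pb = ps − 90, where ps is the price sellers receive.
On the curves, pb = 191.5 - 0.125q and ps = 110.5 + 0.125q; the wedge ps − pb = 90 gives 110.5 + 0.125q − (191.5 - 0.125q) = 90, so q' = 684.
Then pb = 191.5 − 0.125·684 = 106 and ps = 110.5 + 0.125·684 = 196.
Government outlay = subsidy × quantity = 90 × 684 = 61560.

Government cost = £61560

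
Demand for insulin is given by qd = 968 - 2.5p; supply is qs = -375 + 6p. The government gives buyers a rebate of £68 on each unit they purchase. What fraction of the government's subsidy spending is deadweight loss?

Pre-subsidy: 968 - 2.5p = -375 + 6p gives p* = 158, q* = 573.
With the rebate, buyers effectively pay pb = ps − 68, where ps is the price sellers receive.
Demand in terms of ps becomes qd = 968 − 2.5(ps − 68) = 1138 - 2.5ps. Setting this equal to supply: 1138 - 2.5ps = -375 + 6ps, so ps = 178.
Buyers pay pb = 178 − 68 = 110; q' = -375 + 6·178 = 693.
ΔCS = ½(573 + 693)(158 − 110) = 30384; ΔPS = ½(573 + 693)(178 − 158) = 12660.
Government spending = 68 × 693 = 47124.
DWL = ½ × 68 × (693 − 573) = 4080; fraction = 4080 / 47124 = 20/231.

DWL / government spending = 20/231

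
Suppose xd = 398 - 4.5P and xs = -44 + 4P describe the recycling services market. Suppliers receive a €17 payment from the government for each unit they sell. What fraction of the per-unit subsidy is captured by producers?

Pre-subsidy: 398 - 4.5P = -44 + 4P gives P* = 52, x* = 164.
With the subsidy, sellers receive Ps = Pb + 17 for each unit, where Pb is the price buyers pay.
Supply in terms of Pb becomes xs = -44 + 4(Pb + 17) = 24 + 4Pb. Setting this equal to demand: 398 - 4.5Pb = 24 + 4Pb, so Pb = 44.
Sellers receive Ps = 44 + 17 = 61; x' = 398 − 4.5·44 = 200.
Buyers' price falls by P* − Pb = 52 − 44 = 8; sellers' price rises by Ps − P* = 61 − 52 = 9.
So producers capture 9/17 = 9/17 of each unit of subsidy.

Producer share = 9/17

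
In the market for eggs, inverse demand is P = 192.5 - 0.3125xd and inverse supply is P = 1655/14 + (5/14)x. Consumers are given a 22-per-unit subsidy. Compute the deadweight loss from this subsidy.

Pre-subsidy: 192.5 - 0.3125x = 1655/14 + (5/14)x gives x* = 1664/15 and P* = 947/6.
With the rebate, buyers effectively pay Pb = Ps − 22, where Ps is the price sellers receive.
On the curves, Pb = 192.5 - 0.3125x and Ps = 1655/14 + (5/14)x; the wedge Ps − Pb = 22 gives 1655/14 + (5/14)x − (192.5 - 0.3125x) = 22, so x' = 10784/75.
Then Pb = 192.5 − 0.3125·(10784/75) = 4427/30 and Ps = 1655/14 + (5/14)·(10784/75) = 5087/30.
The subsidy expands output by 10784/75 − 1664/15 = 2464/75 past the efficient level; on those units the gap between marginal cost and willingness to pay runs from 0 up to 22.
DWL = ½ × 22 × 2464/75 = 27104/75.

Deadweight loss = 27104/75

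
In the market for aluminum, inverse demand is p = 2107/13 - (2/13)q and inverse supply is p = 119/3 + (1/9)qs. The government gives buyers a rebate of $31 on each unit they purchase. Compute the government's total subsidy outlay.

Pre-subsidy: 2107/13 - (2/13)q = 119/3 + (1/9)q gives q* = 462 and p* = 91.
With the rebate, buyers effectively pay pb = ps − 31, where ps is the price sellers receive.
On the curves, pb = 2107/13 - (2/13)q and ps = 119/3 + (1/9)q; the wedge ps − pb = 31 gives 119/3 + (1/9)q − (2107/13 - (2/13)q) = 31, so q' = 579.
Then pb = 2107/13 − (2/13)·579 = 73 and ps = 119/3 + (1/9)·579 = 104.
Government outlay = subsidy × quantity = 31 × 579 = 17949.

Government cost = $17949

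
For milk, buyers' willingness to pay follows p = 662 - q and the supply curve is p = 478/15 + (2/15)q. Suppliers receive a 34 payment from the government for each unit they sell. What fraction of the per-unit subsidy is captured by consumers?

Consumer share = 15/17

Pre-subsidy: 662 - q = 478/15 + (2/15)q gives q* = 556 and p* = 106.
With the subsidy, sellers receive ps = pb + 34 for each unit, where pb is the price buyers pay.
On the curves, pb = 662 - q and ps = 478/15 + (2/15)q; the wedge ps − pb = 34 gives 478/15 + (2/15)q − (662 - q) = 34, so q' = 586.
Then pb = 662 − 1·586 = 76 and ps = 478/15 + (2/15)·586 = 110.
Buyers' price falls by p* − pb = 106 − 76 = 30; sellers' price rises by ps − p* = 110 − 106 = 4.
So consumers capture 30/34 = 15/17 of each unit of subsidy.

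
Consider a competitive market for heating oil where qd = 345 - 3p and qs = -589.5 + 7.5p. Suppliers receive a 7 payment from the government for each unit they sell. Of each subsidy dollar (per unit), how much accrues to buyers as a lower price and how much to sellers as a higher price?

Buyers gain 5 per unit; sellers gain 2 per unit

Pre-subsidy: 345 - 3p = -589.5 + 7.5p gives p* = 89, q* = 78.
With the subsidy, sellers receive ps = pb + 7 for each unit, where pb is the price buyers pay.
Supply in terms of pb becomes qs = -589.5 + 7.5(pb + 7) = -537 + 7.5pb. Setting this equal to demand: 345 - 3pb = -537 + 7.5pb, so pb = 84.
Sellers receive ps = 84 + 7 = 91; q' = 345 − 3·84 = 93.
Buyers' price falls by p* − pb = 89 − 84 = 5; sellers' price rises by ps − p* = 91 − 89 = 2.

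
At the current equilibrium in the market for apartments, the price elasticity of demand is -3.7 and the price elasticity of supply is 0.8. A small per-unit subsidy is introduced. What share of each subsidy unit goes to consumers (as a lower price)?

For a small subsidy around the equilibrium, the benefit split depends on the relative slopes, which at a point are proportional to the elasticities.
Buyer share = εs/(εs + |εd|) = 0.8/(0.8 + 3.7) = 8/45; seller share = |εd|/(εs + |εd|) = 37/45.

Consumer share = 8/45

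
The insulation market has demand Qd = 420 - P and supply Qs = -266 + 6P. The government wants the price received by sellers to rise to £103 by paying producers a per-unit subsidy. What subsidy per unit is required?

Required subsidy s = £35 per unit

At a seller price of 103, quantity supplied is -266 + 6·103 = 352.
Buyers absorb 352 only when they pay Pb with 420 − 1·Pb = 352, i.e. Pb = 68.
s = Ps − Pb = 103 − 68 = 35.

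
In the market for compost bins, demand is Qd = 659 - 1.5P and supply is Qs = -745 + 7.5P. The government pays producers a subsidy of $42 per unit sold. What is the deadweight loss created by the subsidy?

Deadweight loss = $1102.5

Pre-subsidy: 659 - 1.5P = -745 + 7.5P gives P* = 156, Q* = 425.
With the subsidy, sellers receive Ps = Pb + 42 for each unit, where Pb is the price buyers pay.
Supply in terms of Pb becomes Qs = -745 + 7.5(Pb + 42) = -430 + 7.5Pb. Setting this equal to demand: 659 - 1.5Pb = -430 + 7.5Pb, so Pb = 121.
Sellers receive Ps = 121 + 42 = 163; Q' = 659 − 1.5·121 = 477.5.
The subsidy expands output by 477.5 − 425 = 52.5 past the efficient level; on those units the gap between marginal cost and willingness to pay runs from 0 up to 42.
DWL = ½ × 42 × 52.5 = 1102.5.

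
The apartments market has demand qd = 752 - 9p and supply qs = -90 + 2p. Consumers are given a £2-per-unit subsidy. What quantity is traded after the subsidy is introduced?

q' = 730/11

Pre-subsidy: 752 - 9p = -90 + 2p gives p* = 842/11, q* = 694/11.
With the rebate, buyers effectively pay pb = ps − 2, where ps is the price sellers receive.
Demand in terms of ps becomes qd = 752 − 9(ps − 2) = 770 - 9ps. Setting this equal to supply: 770 - 9ps = -90 + 2ps, so ps = 860/11.
Buyers pay pb = 860/11 − 2 = 838/11; q' = -90 + 2·(860/11) = 730/11.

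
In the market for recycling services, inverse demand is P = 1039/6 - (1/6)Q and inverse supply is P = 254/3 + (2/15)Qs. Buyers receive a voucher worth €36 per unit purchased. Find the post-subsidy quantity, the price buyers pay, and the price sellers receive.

Q' = 415; buyers pay €104; sellers receive €140

Pre-subsidy: 1039/6 - (1/6)Q = 254/3 + (2/15)Q gives Q* = 295 and P* = 124.
With the rebate, buyers effectively pay Pb = Ps − 36, where Ps is the price sellers receive.
On the curves, Pb = 1039/6 - (1/6)Q and Ps = 254/3 + (2/15)Q; the wedge Ps − Pb = 36 gives 254/3 + (2/15)Q − (1039/6 - (1/6)Q) = 36, so Q' = 415.
Then Pb = 1039/6 − (1/6)·415 = 104 and Ps = 254/3 + (2/15)·415 = 140.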